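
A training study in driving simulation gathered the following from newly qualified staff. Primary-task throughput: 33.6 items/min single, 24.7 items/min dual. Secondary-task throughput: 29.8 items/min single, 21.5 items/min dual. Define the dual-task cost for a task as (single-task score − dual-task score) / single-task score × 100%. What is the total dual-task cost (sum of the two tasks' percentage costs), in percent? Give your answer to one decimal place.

54.3

Primary cost = (33.6 − 24.7) / 33.6 × 100% = 26.4881%.
Secondary cost = (29.8 − 21.5) / 29.8 × 100% = 27.8523%.
Total = 26.4881% + 27.8523% = 54.3404% ≈ 54.3%.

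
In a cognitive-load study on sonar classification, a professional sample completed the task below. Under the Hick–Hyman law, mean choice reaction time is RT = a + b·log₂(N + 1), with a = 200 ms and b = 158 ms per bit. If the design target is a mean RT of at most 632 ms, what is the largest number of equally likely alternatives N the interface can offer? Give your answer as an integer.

5

Set 200 + 158·log₂(N + 1) ≤ 632.
log₂(N + 1) ≤ (632 − 200) / 158 = 2.7342.
N + 1 ≤ 2^2.7342 = 6.6539.
N ≤ 5.6539, so the largest integer N is 5.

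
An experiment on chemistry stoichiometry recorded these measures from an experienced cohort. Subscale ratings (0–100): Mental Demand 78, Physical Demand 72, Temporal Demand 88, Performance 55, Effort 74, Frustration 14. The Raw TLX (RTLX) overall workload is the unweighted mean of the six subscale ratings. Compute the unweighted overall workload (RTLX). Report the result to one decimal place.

Sum of ratings = 78 + 72 + 88 + 55 + 74 + 14 = 381.
RTLX = 381 / 6 = 63.5000 ≈ 63.5.

63.5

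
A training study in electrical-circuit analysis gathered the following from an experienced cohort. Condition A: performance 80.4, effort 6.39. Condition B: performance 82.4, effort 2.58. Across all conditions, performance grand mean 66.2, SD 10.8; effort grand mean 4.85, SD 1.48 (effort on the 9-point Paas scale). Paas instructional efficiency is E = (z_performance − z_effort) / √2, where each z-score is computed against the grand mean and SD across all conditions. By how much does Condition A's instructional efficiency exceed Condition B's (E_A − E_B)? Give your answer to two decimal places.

-1.95

Condition A: z_P = (80.4 − 66.2)/10.8 = 1.3148; z_E = (6.39 − 4.85)/1.48 = 1.0405; E_A = (1.3148 − 1.0405)/√2 = 0.1940.
Condition B: z_P = (82.4 − 66.2)/10.8 = 1.5000; z_E = (2.58 − 4.85)/1.48 = -1.5338; E_B = (1.5000 − (-1.5338))/√2 = 2.1452.
E_A − E_B = 0.1940 − 2.1452 = -1.9512 ≈ -1.95.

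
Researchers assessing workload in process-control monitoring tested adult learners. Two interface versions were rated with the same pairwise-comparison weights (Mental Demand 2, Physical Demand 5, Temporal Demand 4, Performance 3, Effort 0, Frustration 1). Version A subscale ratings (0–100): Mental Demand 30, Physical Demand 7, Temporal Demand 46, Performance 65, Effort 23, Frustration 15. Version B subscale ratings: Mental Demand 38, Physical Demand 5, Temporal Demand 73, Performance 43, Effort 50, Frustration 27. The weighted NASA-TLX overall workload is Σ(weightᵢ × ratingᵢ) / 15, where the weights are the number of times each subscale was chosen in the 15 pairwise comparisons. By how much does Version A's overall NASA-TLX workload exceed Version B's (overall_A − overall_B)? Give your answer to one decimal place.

Version A weighted sum = 2·30 + 5·7 + 4·46 + 3·65 + 0·23 + 1·15 = 60 + 35 + 184 + 195 + 0 + 15 = 489; overall_A = 489/15 = 32.6000.
Version B weighted sum = 2·38 + 5·5 + 4·73 + 3·43 + 0·50 + 1·27 = 76 + 25 + 292 + 129 + 0 + 27 = 549; overall_B = 549/15 = 36.6000.
Difference = 32.6000 − 36.6000 = -4.0000 ≈ -4.0.

-4.0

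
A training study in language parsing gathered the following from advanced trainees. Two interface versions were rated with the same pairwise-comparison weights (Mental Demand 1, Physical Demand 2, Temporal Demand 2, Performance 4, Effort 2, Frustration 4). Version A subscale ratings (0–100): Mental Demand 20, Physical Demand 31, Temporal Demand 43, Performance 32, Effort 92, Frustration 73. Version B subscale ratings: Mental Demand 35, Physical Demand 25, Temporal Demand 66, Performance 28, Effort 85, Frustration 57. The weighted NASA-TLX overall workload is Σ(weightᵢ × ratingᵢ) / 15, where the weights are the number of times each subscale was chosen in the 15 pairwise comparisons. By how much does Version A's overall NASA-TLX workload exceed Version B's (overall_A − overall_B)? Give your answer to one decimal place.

3.0

Version A weighted sum = 1·20 + 2·31 + 2·43 + 4·32 + 2·92 + 4·73 = 20 + 62 + 86 + 128 + 184 + 292 = 772; overall_A = 772/15 = 51.4667.
Version B weighted sum = 1·35 + 2·25 + 2·66 + 4·28 + 2·85 + 4·57 = 35 + 50 + 132 + 112 + 170 + 228 = 727; overall_B = 727/15 = 48.4667.
Difference = 51.4667 − 48.4667 = 3.0000 ≈ 3.0.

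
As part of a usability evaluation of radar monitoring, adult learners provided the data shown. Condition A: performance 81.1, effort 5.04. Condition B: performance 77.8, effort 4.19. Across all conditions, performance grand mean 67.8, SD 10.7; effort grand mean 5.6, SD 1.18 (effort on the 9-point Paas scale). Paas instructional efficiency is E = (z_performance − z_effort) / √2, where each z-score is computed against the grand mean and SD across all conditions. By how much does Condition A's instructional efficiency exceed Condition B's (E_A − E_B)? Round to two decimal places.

Condition A: z_P = (81.1 − 67.8)/10.7 = 1.2430; z_E = (5.04 − 5.6)/1.18 = -0.4746; E_A = (1.2430 − (-0.4746))/√2 = 1.2145.
Condition B: z_P = (77.8 − 67.8)/10.7 = 0.9346; z_E = (4.19 − 5.6)/1.18 = -1.1949; E_B = (0.9346 − (-1.1949))/√2 = 1.5058.
E_A − E_B = 1.2145 − 1.5058 = -0.2913 ≈ -0.29.

-0.29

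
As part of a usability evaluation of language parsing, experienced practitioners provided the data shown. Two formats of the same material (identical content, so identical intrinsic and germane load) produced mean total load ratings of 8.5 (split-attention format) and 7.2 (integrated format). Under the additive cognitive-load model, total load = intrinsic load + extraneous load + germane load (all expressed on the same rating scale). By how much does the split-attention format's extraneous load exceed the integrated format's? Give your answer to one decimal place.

Intrinsic and germane load are equal across formats, so the difference in total load equals the difference in extraneous load.
Extraneous-load difference = 8.5 − 7.2 = 1.3.

1.3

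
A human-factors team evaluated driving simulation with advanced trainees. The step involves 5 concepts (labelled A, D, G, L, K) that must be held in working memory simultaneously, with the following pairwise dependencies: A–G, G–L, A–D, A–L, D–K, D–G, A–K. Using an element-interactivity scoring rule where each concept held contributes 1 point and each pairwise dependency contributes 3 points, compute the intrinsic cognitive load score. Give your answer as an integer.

Count of concepts held simultaneously: 5.
Count of pairwise dependencies listed: 7.
Element contribution: 5 × 1 = 5.
Interaction contribution: 7 × 3 = 21.
Intrinsic load = 5 + 21 = 26.

26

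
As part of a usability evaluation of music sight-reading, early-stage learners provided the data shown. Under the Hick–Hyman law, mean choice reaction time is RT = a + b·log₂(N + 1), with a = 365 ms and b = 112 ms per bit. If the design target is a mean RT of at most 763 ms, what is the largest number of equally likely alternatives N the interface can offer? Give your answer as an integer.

10

Set 365 + 112·log₂(N + 1) ≤ 763.
log₂(N + 1) ≤ (763 − 365) / 112 = 3.5536.
N + 1 ≤ 2^3.5536 = 11.7419.
N ≤ 10.7419, so the largest integer N is 10.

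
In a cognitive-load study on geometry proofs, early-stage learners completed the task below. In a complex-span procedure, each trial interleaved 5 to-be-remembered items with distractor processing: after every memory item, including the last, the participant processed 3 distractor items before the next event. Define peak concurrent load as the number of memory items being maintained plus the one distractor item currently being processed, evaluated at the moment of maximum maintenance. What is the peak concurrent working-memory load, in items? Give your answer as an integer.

6

Maintenance is greatest during the distractor(s) after memory item 5: all 5 memory items are being held.
One distractor item is concurrently being processed.
Peak concurrent load = 5 + 1 = 6 items.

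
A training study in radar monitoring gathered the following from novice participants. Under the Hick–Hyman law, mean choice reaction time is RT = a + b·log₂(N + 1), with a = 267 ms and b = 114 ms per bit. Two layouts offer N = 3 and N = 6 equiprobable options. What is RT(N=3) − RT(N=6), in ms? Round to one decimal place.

-92.0

RT(3) = 267 + 114·log₂(4) = 267 + 114·2.0000 = 495.0000 ms.
RT(6) = 267 + 114·log₂(7) = 267 + 114·2.8074 = 587.0436 ms.
Difference = 495.0000 − 587.0436 = -92.0436 ≈ -92.0 ms.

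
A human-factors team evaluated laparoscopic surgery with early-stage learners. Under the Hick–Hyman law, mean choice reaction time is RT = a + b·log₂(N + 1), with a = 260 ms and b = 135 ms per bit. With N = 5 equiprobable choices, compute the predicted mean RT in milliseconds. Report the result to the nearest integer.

log₂(5 + 1) = log₂(6) = 2.5850.
RT = 260 + 135 × 2.5850 = 260 + 348.9750 = 608.9750 ms.
≈ 609 ms.

609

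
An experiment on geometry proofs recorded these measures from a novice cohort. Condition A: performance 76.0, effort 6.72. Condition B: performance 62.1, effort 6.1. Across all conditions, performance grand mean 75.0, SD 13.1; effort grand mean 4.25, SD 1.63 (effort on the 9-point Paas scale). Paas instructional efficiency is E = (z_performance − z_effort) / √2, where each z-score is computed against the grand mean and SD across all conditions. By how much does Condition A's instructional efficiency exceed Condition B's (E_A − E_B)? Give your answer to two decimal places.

0.48

Condition A: z_P = (76.0 − 75.0)/13.1 = 0.0763; z_E = (6.72 − 4.25)/1.63 = 1.5153; E_A = (0.0763 − 1.5153)/√2 = -1.0175.
Condition B: z_P = (62.1 − 75.0)/13.1 = -0.9847; z_E = (6.1 − 4.25)/1.63 = 1.1350; E_B = (-0.9847 − 1.1350)/√2 = -1.4989.
E_A − E_B = -1.0175 − (-1.4989) = 0.4814 ≈ 0.48.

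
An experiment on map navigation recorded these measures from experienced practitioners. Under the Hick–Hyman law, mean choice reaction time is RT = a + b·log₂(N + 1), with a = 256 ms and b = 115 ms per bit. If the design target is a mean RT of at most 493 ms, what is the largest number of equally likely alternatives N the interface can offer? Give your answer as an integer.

3

Set 256 + 115·log₂(N + 1) ≤ 493.
log₂(N + 1) ≤ (493 − 256) / 115 = 2.0609.
N + 1 ≤ 2^2.0609 = 4.1725.
N ≤ 3.1725, so the largest integer N is 3.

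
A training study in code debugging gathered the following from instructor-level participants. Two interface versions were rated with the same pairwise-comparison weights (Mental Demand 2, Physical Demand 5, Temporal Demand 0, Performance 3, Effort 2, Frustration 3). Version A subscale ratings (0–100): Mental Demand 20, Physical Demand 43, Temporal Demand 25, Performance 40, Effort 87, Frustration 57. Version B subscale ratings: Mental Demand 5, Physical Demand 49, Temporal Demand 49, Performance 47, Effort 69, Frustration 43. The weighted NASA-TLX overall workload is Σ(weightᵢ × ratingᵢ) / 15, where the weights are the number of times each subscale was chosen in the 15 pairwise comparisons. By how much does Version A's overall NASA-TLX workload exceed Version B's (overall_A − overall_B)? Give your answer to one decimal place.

Version A weighted sum = 2·20 + 5·43 + 0·25 + 3·40 + 2·87 + 3·57 = 40 + 215 + 0 + 120 + 174 + 171 = 720; overall_A = 720/15 = 48.0000.
Version B weighted sum = 2·5 + 5·49 + 0·49 + 3·47 + 2·69 + 3·43 = 10 + 245 + 0 + 141 + 138 + 129 = 663; overall_B = 663/15 = 44.2000.
Difference = 48.0000 − 44.2000 = 3.8000 ≈ 3.8.

3.8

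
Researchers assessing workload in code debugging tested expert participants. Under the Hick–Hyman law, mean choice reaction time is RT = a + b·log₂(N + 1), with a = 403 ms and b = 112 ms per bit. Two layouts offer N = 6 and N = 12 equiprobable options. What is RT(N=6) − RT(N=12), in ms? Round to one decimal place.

-100.0

RT(6) = 403 + 112·log₂(7) = 403 + 112·2.8074 = 717.4288 ms.
RT(12) = 403 + 112·log₂(13) = 403 + 112·3.7004 = 817.4448 ms.
Difference = 717.4288 − 817.4448 = -100.0160 ≈ -100.0 ms.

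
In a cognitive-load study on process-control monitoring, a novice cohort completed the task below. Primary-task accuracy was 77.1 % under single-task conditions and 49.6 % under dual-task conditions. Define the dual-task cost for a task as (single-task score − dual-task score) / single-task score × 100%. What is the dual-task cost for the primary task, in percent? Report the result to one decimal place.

35.7

Cost = (77.1 − 49.6) / 77.1 × 100%
     = 27.5000 / 77.1 × 100% = 35.6680%.
≈ 35.7%.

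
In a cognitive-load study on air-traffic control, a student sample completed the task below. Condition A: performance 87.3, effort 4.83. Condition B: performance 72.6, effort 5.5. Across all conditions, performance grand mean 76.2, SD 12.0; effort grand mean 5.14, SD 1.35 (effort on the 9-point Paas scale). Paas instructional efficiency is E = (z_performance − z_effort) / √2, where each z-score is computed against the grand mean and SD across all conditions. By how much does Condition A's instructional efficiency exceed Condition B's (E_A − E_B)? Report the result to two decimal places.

Condition A: z_P = (87.3 − 76.2)/12.0 = 0.9250; z_E = (4.83 − 5.14)/1.35 = -0.2296; E_A = (0.9250 − (-0.2296))/√2 = 0.8164.
Condition B: z_P = (72.6 − 76.2)/12.0 = -0.3000; z_E = (5.5 − 5.14)/1.35 = 0.2667; E_B = (-0.3000 − 0.2667)/√2 = -0.4007.
E_A − E_B = 0.8164 − (-0.4007) = 1.2171 ≈ 1.22.

1.22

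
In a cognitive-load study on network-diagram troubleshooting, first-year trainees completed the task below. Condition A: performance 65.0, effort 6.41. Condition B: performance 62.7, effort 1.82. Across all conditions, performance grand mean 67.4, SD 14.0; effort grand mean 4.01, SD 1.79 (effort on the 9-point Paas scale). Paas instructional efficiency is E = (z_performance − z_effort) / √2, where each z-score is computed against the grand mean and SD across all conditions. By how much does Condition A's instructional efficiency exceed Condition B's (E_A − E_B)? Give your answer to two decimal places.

-1.70

Condition A: z_P = (65.0 − 67.4)/14.0 = -0.1714; z_E = (6.41 − 4.01)/1.79 = 1.3408; E_A = (-0.1714 − 1.3408)/√2 = -1.0693.
Condition B: z_P = (62.7 − 67.4)/14.0 = -0.3357; z_E = (1.82 − 4.01)/1.79 = -1.2235; E_B = (-0.3357 − (-1.2235))/√2 = 0.6278.
E_A − E_B = -1.0693 − 0.6278 = -1.6971 ≈ -1.70.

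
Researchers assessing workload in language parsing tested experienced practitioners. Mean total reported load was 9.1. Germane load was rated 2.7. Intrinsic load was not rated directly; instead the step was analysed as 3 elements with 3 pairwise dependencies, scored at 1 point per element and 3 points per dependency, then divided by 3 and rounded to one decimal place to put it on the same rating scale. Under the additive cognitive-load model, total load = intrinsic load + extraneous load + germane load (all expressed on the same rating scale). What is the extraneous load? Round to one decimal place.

2.4

Intrinsic (element-interactivity): (3 × 1 + 3 × 3) / 3 = 12 / 3 = 4.0000 → 4.0.
extraneous load = total − intrinsic − germane
             = 9.1 − 4.0 − 2.7 = 2.4.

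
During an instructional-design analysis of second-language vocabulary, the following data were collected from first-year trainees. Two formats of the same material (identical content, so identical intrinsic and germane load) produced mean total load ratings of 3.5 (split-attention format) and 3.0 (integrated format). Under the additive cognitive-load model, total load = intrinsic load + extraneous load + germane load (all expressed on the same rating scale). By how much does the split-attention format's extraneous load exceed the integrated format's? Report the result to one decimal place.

Intrinsic and germane load are equal across formats, so the difference in total load equals the difference in extraneous load.
Extraneous-load difference = 3.5 − 3.0 = 0.5.

0.5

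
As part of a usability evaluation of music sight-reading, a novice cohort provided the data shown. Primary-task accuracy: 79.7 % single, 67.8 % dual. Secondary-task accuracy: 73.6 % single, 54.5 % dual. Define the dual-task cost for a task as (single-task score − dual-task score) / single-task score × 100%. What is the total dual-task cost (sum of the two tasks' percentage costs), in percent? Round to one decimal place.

Primary cost = (79.7 − 67.8) / 79.7 × 100% = 14.9310%.
Secondary cost = (73.6 − 54.5) / 73.6 × 100% = 25.9511%.
Total = 14.9310% + 25.9511% = 40.8821% ≈ 40.9%.

40.9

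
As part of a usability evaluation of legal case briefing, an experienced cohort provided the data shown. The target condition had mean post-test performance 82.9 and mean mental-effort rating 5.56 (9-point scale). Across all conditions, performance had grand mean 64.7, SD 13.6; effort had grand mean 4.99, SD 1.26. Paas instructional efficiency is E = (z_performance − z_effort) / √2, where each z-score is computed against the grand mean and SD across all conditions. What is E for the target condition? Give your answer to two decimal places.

0.63

z_performance = (82.9 − 64.7) / 13.6 = 18.2000 / 13.6 = 1.3382.
z_effort = (5.56 − 4.99) / 1.26 = 0.5700 / 1.26 = 0.4524.
z_P − z_E = 1.3382 − 0.4524 = 0.8858.
E = 0.8858 / √2 = 0.8858 / 1.41421 = 0.6264 ≈ 0.63.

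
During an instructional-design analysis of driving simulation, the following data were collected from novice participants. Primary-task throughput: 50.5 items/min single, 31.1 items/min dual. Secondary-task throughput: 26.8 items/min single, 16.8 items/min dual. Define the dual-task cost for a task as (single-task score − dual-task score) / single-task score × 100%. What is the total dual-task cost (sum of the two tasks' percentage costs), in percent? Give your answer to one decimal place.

75.7

Primary cost = (50.5 − 31.1) / 50.5 × 100% = 38.4158%.
Secondary cost = (26.8 − 16.8) / 26.8 × 100% = 37.3134%.
Total = 38.4158% + 37.3134% = 75.7292% ≈ 75.7%.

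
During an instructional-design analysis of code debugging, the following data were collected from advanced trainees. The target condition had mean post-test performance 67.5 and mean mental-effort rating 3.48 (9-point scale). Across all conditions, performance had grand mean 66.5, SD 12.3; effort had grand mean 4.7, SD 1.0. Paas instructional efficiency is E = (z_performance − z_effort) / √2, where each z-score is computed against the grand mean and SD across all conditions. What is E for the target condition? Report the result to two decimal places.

z_performance = (67.5 − 66.5) / 12.3 = 1.0000 / 12.3 = 0.0813.
z_effort = (3.48 − 4.7) / 1.0 = -1.2200 / 1.0 = -1.2200.
z_P − z_E = 0.0813 − (-1.2200) = 1.3013.
E = 1.3013 / √2 = 1.3013 / 1.41421 = 0.9202 ≈ 0.92.

0.92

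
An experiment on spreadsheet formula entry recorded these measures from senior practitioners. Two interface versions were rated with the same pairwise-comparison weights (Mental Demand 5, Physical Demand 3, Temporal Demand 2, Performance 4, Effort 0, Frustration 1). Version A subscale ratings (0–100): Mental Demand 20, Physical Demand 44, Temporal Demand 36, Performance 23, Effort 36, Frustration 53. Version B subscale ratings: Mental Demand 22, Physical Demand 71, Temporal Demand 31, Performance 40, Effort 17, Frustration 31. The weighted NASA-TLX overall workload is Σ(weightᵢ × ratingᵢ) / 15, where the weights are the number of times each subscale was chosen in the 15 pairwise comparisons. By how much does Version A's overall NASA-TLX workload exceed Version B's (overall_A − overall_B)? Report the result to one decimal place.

-8.5

Version A weighted sum = 5·20 + 3·44 + 2·36 + 4·23 + 0·36 + 1·53 = 100 + 132 + 72 + 92 + 0 + 53 = 449; overall_A = 449/15 = 29.9333.
Version B weighted sum = 5·22 + 3·71 + 2·31 + 4·40 + 0·17 + 1·31 = 110 + 213 + 62 + 160 + 0 + 31 = 576; overall_B = 576/15 = 38.4000.
Difference = 29.9333 − 38.4000 = -8.4667 ≈ -8.5.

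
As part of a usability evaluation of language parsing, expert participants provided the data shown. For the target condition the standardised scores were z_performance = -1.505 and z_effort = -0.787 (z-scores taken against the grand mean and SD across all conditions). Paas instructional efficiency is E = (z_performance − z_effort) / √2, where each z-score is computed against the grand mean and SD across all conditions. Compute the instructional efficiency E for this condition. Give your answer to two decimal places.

-0.51

z_P − z_E = -1.505 − (-0.787) = -0.7180.
E = -0.7180 / √2 = -0.7180 / 1.41421 = -0.5077 ≈ -0.51.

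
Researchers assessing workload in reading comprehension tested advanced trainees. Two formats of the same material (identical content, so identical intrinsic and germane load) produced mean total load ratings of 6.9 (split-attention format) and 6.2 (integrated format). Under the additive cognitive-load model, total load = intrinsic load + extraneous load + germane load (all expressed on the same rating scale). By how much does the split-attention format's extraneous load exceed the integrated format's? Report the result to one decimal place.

0.7

Intrinsic and germane load are equal across formats, so the difference in total load equals the difference in extraneous load.
Extraneous-load difference = 6.9 − 6.2 = 0.7.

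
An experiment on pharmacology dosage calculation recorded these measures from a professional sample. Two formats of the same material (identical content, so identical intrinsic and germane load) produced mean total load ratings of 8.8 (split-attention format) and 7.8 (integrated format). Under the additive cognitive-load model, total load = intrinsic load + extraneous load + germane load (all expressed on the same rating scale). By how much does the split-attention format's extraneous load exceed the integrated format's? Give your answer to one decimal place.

Intrinsic and germane load are equal across formats, so the difference in total load equals the difference in extraneous load.
Extraneous-load difference = 8.8 − 7.8 = 1.0.

1.0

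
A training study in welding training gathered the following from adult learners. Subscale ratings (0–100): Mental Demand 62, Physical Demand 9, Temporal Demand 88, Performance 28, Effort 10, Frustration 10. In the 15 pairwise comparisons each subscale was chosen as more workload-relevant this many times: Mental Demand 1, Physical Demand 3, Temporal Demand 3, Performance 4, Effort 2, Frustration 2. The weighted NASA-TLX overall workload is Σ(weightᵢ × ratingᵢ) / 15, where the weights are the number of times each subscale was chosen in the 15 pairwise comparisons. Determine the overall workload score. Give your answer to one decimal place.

The tallies are the weights (they sum to 15).
Weighted sum = 1·62 + 3·9 + 3·88 + 4·28 + 2·10 + 2·10
            = 62 + 27 + 264 + 112 + 20 + 20 = 505.
Overall workload = 505 / 15 = 33.6667 ≈ 33.7.

33.7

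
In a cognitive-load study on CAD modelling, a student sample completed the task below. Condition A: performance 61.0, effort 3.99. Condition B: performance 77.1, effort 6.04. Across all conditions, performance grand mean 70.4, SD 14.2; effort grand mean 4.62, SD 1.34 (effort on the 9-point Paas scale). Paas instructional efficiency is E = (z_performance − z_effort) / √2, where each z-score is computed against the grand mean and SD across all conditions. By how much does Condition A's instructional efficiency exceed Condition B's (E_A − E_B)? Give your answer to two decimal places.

0.28

Condition A: z_P = (61.0 − 70.4)/14.2 = -0.6620; z_E = (3.99 − 4.62)/1.34 = -0.4701; E_A = (-0.6620 − (-0.4701))/√2 = -0.1357.
Condition B: z_P = (77.1 − 70.4)/14.2 = 0.4718; z_E = (6.04 − 4.62)/1.34 = 1.0597; E_B = (0.4718 − 1.0597)/√2 = -0.4157.
E_A − E_B = -0.1357 − (-0.4157) = 0.2800 ≈ 0.28.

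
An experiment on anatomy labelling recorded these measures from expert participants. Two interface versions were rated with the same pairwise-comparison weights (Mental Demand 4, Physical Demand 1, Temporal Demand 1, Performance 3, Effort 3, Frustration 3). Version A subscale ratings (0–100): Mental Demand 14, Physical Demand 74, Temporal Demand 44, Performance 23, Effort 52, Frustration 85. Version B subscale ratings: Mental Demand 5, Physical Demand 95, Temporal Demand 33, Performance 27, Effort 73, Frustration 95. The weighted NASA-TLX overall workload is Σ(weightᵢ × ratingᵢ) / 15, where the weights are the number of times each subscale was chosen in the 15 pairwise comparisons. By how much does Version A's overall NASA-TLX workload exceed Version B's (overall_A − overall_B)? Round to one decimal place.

-5.3

Version A weighted sum = 4·14 + 1·74 + 1·44 + 3·23 + 3·52 + 3·85 = 56 + 74 + 44 + 69 + 156 + 255 = 654; overall_A = 654/15 = 43.6000.
Version B weighted sum = 4·5 + 1·95 + 1·33 + 3·27 + 3·73 + 3·95 = 20 + 95 + 33 + 81 + 219 + 285 = 733; overall_B = 733/15 = 48.8667.
Difference = 43.6000 − 48.8667 = -5.2667 ≈ -5.3.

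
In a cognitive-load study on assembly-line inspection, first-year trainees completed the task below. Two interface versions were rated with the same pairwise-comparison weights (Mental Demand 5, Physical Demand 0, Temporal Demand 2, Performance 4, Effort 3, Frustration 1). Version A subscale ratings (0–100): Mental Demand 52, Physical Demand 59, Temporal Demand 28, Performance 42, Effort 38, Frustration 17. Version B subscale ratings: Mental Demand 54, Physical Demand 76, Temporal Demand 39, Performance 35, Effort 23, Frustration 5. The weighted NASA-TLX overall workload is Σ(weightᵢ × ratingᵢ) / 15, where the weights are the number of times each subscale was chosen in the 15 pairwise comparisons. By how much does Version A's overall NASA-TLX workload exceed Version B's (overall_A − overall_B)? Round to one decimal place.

Version A weighted sum = 5·52 + 0·59 + 2·28 + 4·42 + 3·38 + 1·17 = 260 + 0 + 56 + 168 + 114 + 17 = 615; overall_A = 615/15 = 41.0000.
Version B weighted sum = 5·54 + 0·76 + 2·39 + 4·35 + 3·23 + 1·5 = 270 + 0 + 78 + 140 + 69 + 5 = 562; overall_B = 562/15 = 37.4667.
Difference = 41.0000 − 37.4667 = 3.5333 ≈ 3.5.

3.5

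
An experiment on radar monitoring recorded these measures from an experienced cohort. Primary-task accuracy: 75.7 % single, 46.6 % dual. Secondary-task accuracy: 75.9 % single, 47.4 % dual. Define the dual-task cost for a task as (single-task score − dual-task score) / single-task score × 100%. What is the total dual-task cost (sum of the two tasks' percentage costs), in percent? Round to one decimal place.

76.0

Primary cost = (75.7 − 46.6) / 75.7 × 100% = 38.4412%.
Secondary cost = (75.9 − 47.4) / 75.9 × 100% = 37.5494%.
Total = 38.4412% + 37.5494% = 75.9906% ≈ 76.0%.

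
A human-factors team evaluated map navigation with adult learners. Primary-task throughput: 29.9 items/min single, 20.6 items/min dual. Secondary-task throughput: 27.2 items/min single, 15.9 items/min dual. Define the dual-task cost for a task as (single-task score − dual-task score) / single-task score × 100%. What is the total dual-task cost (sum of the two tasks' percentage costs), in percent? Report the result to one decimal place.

Primary cost = (29.9 − 20.6) / 29.9 × 100% = 31.1037%.
Secondary cost = (27.2 − 15.9) / 27.2 × 100% = 41.5441%.
Total = 31.1037% + 41.5441% = 72.6478% ≈ 72.6%.

72.6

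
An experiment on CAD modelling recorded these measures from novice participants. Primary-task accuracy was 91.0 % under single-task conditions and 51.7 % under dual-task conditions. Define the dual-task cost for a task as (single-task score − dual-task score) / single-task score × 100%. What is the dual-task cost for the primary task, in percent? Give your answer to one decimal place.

Cost = (91.0 − 51.7) / 91.0 × 100%
     = 39.3000 / 91.0 × 100% = 43.1868%.
≈ 43.2%.

43.2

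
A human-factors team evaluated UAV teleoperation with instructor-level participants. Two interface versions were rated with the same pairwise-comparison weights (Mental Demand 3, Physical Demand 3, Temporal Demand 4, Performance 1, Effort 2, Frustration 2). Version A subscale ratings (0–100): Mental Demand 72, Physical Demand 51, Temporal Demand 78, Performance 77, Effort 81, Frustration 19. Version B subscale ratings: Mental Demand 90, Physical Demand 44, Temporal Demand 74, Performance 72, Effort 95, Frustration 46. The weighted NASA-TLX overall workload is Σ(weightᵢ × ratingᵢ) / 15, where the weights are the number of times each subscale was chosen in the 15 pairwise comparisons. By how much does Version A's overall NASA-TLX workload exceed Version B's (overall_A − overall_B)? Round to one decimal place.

-6.3

Version A weighted sum = 3·72 + 3·51 + 4·78 + 1·77 + 2·81 + 2·19 = 216 + 153 + 312 + 77 + 162 + 38 = 958; overall_A = 958/15 = 63.8667.
Version B weighted sum = 3·90 + 3·44 + 4·74 + 1·72 + 2·95 + 2·46 = 270 + 132 + 296 + 72 + 190 + 92 = 1052; overall_B = 1052/15 = 70.1333.
Difference = 63.8667 − 70.1333 = -6.2666 ≈ -6.3.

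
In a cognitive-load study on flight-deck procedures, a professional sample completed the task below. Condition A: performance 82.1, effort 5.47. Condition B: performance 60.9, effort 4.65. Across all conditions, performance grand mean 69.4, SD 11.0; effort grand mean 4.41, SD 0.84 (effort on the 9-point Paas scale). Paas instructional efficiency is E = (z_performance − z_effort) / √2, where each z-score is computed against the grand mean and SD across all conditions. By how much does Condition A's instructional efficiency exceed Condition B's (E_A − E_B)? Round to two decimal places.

Condition A: z_P = (82.1 − 69.4)/11.0 = 1.1545; z_E = (5.47 − 4.41)/0.84 = 1.2619; E_A = (1.1545 − 1.2619)/√2 = -0.0759.
Condition B: z_P = (60.9 − 69.4)/11.0 = -0.7727; z_E = (4.65 − 4.41)/0.84 = 0.2857; E_B = (-0.7727 − 0.2857)/√2 = -0.7484.
E_A − E_B = -0.0759 − (-0.7484) = 0.6725 ≈ 0.67.

0.67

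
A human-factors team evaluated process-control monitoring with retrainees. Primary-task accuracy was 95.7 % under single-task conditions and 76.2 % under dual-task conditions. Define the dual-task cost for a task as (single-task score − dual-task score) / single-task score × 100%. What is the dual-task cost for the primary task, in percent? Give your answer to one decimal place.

20.4

Cost = (95.7 − 76.2) / 95.7 × 100%
     = 19.5000 / 95.7 × 100% = 20.3762%.
≈ 20.4%.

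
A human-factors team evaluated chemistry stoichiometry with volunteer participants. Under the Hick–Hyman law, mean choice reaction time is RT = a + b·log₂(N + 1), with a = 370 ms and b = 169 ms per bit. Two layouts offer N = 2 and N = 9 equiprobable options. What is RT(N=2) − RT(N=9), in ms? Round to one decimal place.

RT(2) = 370 + 169·log₂(3) = 370 + 169·1.5850 = 637.8650 ms.
RT(9) = 370 + 169·log₂(10) = 370 + 169·3.3219 = 931.4011 ms.
Difference = 637.8650 − 931.4011 = -293.5361 ≈ -293.5 ms.

-293.5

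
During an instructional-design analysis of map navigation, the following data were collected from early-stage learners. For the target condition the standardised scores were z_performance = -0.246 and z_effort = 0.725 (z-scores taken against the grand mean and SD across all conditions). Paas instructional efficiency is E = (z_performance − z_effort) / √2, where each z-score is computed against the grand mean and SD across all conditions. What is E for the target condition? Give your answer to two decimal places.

z_P − z_E = -0.246 − 0.725 = -0.9710.
E = -0.9710 / √2 = -0.9710 / 1.41421 = -0.6866 ≈ -0.69.

-0.69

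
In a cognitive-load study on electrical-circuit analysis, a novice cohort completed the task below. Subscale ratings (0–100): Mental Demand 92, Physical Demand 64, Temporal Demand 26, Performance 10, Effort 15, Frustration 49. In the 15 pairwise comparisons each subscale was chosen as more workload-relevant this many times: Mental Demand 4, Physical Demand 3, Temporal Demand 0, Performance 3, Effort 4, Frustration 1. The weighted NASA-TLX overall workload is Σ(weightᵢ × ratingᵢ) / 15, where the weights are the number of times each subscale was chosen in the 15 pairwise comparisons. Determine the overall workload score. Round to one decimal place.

46.6

The tallies are the weights (they sum to 15).
Weighted sum = 4·92 + 3·64 + 0·26 + 3·10 + 4·15 + 1·49
            = 368 + 192 + 0 + 30 + 60 + 49 = 699.
Overall workload = 699 / 15 = 46.6000 ≈ 46.6.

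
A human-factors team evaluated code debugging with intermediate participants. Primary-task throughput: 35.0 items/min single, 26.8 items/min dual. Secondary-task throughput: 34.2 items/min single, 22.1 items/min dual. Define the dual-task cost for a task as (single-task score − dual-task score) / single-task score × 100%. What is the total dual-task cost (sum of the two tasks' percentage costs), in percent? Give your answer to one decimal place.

58.8

Primary cost = (35.0 − 26.8) / 35.0 × 100% = 23.4286%.
Secondary cost = (34.2 − 22.1) / 34.2 × 100% = 35.3801%.
Total = 23.4286% + 35.3801% = 58.8087% ≈ 58.8%.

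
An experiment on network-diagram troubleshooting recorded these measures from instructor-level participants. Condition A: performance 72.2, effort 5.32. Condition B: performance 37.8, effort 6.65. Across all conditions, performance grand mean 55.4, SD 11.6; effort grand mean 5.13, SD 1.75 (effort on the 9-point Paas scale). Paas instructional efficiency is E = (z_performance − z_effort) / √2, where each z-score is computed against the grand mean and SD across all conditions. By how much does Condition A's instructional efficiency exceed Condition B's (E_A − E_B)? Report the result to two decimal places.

2.63

Condition A: z_P = (72.2 − 55.4)/11.6 = 1.4483; z_E = (5.32 − 5.13)/1.75 = 0.1086; E_A = (1.4483 − 0.1086)/√2 = 0.9473.
Condition B: z_P = (37.8 − 55.4)/11.6 = -1.5172; z_E = (6.65 − 5.13)/1.75 = 0.8686; E_B = (-1.5172 − 0.8686)/√2 = -1.6870.
E_A − E_B = 0.9473 − (-1.6870) = 2.6343 ≈ 2.63.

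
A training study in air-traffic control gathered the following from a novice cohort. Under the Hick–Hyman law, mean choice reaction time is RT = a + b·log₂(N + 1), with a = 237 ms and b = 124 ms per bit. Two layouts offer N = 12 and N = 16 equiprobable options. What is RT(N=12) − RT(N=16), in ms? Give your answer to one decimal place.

-48.0

RT(12) = 237 + 124·log₂(13) = 237 + 124·3.7004 = 695.8496 ms.
RT(16) = 237 + 124·log₂(17) = 237 + 124·4.0875 = 743.8500 ms.
Difference = 695.8496 − 743.8500 = -48.0004 ≈ -48.0 ms.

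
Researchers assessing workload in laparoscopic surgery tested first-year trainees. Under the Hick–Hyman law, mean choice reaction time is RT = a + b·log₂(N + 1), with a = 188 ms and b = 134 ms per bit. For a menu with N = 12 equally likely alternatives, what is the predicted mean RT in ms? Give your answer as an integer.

684

log₂(12 + 1) = log₂(13) = 3.7004.
RT = 188 + 134 × 3.7004 = 188 + 495.8536 = 683.8536 ms.
≈ 684 ms.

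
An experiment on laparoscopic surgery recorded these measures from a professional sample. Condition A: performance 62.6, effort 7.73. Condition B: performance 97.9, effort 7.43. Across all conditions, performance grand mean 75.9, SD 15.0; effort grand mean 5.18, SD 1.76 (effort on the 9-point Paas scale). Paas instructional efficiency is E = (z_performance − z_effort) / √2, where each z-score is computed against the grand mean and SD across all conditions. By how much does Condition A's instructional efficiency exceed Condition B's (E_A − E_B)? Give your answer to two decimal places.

Condition A: z_P = (62.6 − 75.9)/15.0 = -0.8867; z_E = (7.73 − 5.18)/1.76 = 1.4489; E_A = (-0.8867 − 1.4489)/√2 = -1.6515.
Condition B: z_P = (97.9 − 75.9)/15.0 = 1.4667; z_E = (7.43 − 5.18)/1.76 = 1.2784; E_B = (1.4667 − 1.2784)/√2 = 0.1331.
E_A − E_B = -1.6515 − 0.1331 = -1.7846 ≈ -1.78.

-1.78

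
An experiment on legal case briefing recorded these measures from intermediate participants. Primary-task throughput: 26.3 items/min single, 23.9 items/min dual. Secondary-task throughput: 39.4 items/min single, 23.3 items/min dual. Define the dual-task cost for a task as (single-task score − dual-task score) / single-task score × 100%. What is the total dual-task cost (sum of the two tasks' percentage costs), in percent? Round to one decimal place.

50.0

Primary cost = (26.3 − 23.9) / 26.3 × 100% = 9.1255%.
Secondary cost = (39.4 − 23.3) / 39.4 × 100% = 40.8629%.
Total = 9.1255% + 40.8629% = 49.9884% ≈ 50.0%.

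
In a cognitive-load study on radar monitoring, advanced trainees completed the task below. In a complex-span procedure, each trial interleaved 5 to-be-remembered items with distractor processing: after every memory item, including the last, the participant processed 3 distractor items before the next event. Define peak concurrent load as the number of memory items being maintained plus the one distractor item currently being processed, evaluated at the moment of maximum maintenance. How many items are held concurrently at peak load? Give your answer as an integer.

Maintenance is greatest during the distractor(s) after memory item 5: all 5 memory items are being held.
One distractor item is concurrently being processed.
Peak concurrent load = 5 + 1 = 6 items.

6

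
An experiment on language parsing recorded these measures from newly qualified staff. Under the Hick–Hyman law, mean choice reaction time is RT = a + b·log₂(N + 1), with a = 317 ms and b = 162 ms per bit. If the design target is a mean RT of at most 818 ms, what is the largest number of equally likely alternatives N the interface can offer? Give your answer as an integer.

Set 317 + 162·log₂(N + 1) ≤ 818.
log₂(N + 1) ≤ (818 − 317) / 162 = 3.0926.
N + 1 ≤ 2^3.0926 = 8.5303.
N ≤ 7.5303, so the largest integer N is 7.

7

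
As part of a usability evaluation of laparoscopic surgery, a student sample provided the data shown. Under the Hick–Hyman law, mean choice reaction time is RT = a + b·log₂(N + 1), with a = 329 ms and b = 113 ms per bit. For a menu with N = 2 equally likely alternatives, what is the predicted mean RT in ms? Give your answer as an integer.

log₂(2 + 1) = log₂(3) = 1.5850.
RT = 329 + 113 × 1.5850 = 329 + 179.1050 = 508.1050 ms.
≈ 508 ms.

508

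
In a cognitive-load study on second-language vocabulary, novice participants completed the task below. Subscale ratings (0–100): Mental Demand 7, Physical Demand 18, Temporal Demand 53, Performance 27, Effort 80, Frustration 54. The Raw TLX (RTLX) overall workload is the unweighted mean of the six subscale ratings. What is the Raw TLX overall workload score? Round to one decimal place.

Sum of ratings = 7 + 18 + 53 + 27 + 80 + 54 = 239.
RTLX = 239 / 6 = 39.8333 ≈ 39.8.

39.8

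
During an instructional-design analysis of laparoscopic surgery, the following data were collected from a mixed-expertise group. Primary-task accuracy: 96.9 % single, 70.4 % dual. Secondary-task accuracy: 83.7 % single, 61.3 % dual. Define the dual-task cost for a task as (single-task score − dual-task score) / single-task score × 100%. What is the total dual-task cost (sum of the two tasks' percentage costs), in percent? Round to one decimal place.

54.1

Primary cost = (96.9 − 70.4) / 96.9 × 100% = 27.3478%.
Secondary cost = (83.7 − 61.3) / 83.7 × 100% = 26.7622%.
Total = 27.3478% + 26.7622% = 54.1100% ≈ 54.1%.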